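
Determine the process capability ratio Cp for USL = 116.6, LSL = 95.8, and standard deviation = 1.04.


Cp = (USL - LSL) / (6 * sigma)
= (116.6 - 95.8) / (6 * 1.04)
= 20.8000 / 6.2400
= 3.3333

3.3333


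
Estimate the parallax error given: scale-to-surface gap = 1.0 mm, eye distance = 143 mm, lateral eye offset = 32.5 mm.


error = h * offset / d
= 1.0 * 32.5 / 143
= 0.2273

0.2273


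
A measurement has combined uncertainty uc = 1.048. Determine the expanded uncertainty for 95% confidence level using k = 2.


U = k * uc
U = 2 * 1.048
U = 2.0960

2.0960


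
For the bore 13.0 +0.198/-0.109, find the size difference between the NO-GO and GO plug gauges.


GO = nominal - lower_tol (smallest hole = maximum material condition)
GO = 13.0 - 0.109 = 12.891
NO-GO = nominal + upper_tol (largest hole = least material condition)
NO-GO = 13.0 + 0.198 = 13.198
spread = NO-GO - GO = 13.198 - 12.891 = 0.3070

0.3070


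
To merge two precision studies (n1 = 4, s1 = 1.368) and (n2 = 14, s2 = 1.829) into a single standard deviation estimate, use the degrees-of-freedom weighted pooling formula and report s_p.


s_p = sqrt(((n1-1)*s1^2 + (n2-1)*s2^2) / (n1+n2-2))
numerator = (4-1)*1.368^2 + (14-1)*1.829^2 = 5.614272 + 43.488133 = 49.102405
denominator = 4 + 14 - 2 = 16
s_p^2 = 49.102405 / 16 = 3.0689003
s_p = sqrt(3.0689003) = 1.7518

1.7518


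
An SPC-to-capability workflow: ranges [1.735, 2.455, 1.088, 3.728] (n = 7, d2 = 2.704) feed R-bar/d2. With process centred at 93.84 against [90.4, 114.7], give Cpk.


R_bar = (1.735 + 2.455 + 1.088 + 3.728) / 4 = 2.2515
sigma = R_bar / d2 = 2.2515 / 2.704 = 0.83265533
Cp = (USL - LSL)/(6*sigma) = (114.7 - 90.4)/(6*0.83265533) = 4.8640
Cpu = (114.7 - 93.84)/(3*0.83265533) = 8.3508
Cpl = (93.84 - 90.4)/(3*0.83265533) = 1.3771
Cpk = min(Cpu, Cpl) = 1.3771

1.3771


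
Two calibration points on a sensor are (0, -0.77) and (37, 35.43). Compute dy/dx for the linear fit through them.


slope = (y2 - y1) / (x2 - x1)
= (35.43 - -0.77) / (37 - 0)
= 36.2000 / 37
= 0.9784

0.9784


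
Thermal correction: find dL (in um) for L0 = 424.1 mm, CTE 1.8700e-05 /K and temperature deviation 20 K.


dL = L * alpha * dT
= 424.1 * 1.8700e-05 * 20
= 0.1586134 mm
dL_um = 0.1586134 * 1000 = 158.6134 um

158.6134


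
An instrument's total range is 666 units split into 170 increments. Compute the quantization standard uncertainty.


resolution = range / divisions
resolution = 666 / 170 = 3.9176471
u_res = resolution / (2*sqrt(3))
u_res = 3.9176471 / 3.4641016
u_res = 1.1309

1.1309


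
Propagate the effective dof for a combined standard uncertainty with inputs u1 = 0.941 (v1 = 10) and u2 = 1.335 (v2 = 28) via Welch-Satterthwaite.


uc = sqrt(u1^2 + u2^2) = sqrt(0.941^2 + 1.335^2) = 1.6333114
v_eff = uc^4 / (u1^4/v1 + u2^4/v2)
= 1.6333114^4 / (0.941^4/10 + 1.335^4/28)
= 7.116656 / 0.19184787
v_eff = 37.0953

37.0953


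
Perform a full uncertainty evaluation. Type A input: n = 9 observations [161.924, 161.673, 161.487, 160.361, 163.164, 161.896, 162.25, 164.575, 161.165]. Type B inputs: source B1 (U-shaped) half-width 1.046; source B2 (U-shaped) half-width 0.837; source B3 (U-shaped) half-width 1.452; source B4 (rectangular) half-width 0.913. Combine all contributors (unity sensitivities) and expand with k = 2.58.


mean = (161.924 + 161.673 + 161.487 + 160.361 + 163.164 + 161.896 + 162.25 + 164.575 + 161.165) / 9 = 162.055
s = sqrt(sum((x - mean)^2)/(n-1)) = 1.2140342
u_A = s / sqrt(n) = 1.2140342 / sqrt(9) = 0.40467807
u_B1 = 1.046 / sqrt(2) = 0.73963369
u_B2 = 0.837 / sqrt(2) = 0.59184838
u_B3 = 1.452 / sqrt(2) = 1.026719
u_B4 = 0.913 / sqrt(3) = 0.5271208
uc = sqrt(0.40467807^2 + 0.73963369^2 + 0.59184838^2 + 1.026719^2 + 0.5271208^2) = 1.5469696
U = k * uc = 2.58 * 1.5469696
U = 3.9912

3.9912


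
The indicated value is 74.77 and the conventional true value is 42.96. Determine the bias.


Systematic error = measured - true
= 74.77 - 42.96
= 31.8100

31.8100


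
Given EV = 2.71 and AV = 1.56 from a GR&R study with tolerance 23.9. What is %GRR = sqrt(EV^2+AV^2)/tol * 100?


GRR = sqrt(EV^2 + AV^2) = sqrt(2.71^2 + 1.56^2) = 3.1269314
%GRR = GRR / tol * 100 = 3.1269314 / 23.9 * 100
%GRR = 13.0834

13.0834


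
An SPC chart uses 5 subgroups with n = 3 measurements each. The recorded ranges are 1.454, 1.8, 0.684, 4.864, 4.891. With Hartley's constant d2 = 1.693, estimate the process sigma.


R_bar = (1.454 + 1.8 + 0.684 + 4.864 + 4.891) / 5
R_bar = 13.693 / 5 = 2.7386
sigma_hat = R_bar / d2 = 2.7386 / 1.693 = 1.6176

1.6176


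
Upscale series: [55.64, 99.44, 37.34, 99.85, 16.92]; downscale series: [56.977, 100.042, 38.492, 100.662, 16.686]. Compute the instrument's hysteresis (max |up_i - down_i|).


|55.64 - 56.977| = 1.3370
|99.44 - 100.042| = 0.6020
|37.34 - 38.492| = 1.1520
|99.85 - 100.662| = 0.8120
|16.92 - 16.686| = 0.2340
hysteresis = max(diffs) = 1.3370

1.3370


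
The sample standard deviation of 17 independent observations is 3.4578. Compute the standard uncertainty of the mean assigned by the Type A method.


u_A = s / sqrt(n)
u_A = 3.4578 / sqrt(17)
u_A = 3.4578 / 4.1231056
u_A = 0.8386

0.8386


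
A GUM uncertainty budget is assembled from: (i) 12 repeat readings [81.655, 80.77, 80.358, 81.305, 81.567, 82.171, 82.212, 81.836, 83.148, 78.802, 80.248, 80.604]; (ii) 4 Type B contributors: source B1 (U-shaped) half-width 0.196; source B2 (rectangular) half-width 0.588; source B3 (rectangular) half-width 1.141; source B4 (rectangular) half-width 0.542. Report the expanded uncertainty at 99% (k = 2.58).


mean = (81.655 + 80.77 + 80.358 + 81.305 + 81.567 + 82.171 + 82.212 + 81.836 + 83.148 + 78.802 + 80.248 + 80.604) / 12 = 81.223
s = sqrt(sum((x - mean)^2)/(n-1)) = 1.1448844
u_A = s / sqrt(n) = 1.1448844 / sqrt(12) = 0.33049966
u_B1 = 0.196 / sqrt(2) = 0.13859293
u_B2 = 0.588 / sqrt(3) = 0.33948196
u_B3 = 1.141 / sqrt(3) = 0.65875666
u_B4 = 0.542 / sqrt(3) = 0.31292385
uc = sqrt(0.33049966^2 + 0.13859293^2 + 0.33948196^2 + 0.65875666^2 + 0.31292385^2) = 0.88066322
U = k * uc = 2.58 * 0.88066322
U = 2.2721

2.2721


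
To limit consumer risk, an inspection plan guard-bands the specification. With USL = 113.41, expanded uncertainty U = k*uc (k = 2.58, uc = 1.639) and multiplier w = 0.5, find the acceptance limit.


U = k * uc = 2.58 * 1.639 = 4.22862
guard band g = w * U = 0.5 * 4.22862 = 2.11431
AL = USL - g = 113.41 - 2.11431
AL = 111.2957

111.2957


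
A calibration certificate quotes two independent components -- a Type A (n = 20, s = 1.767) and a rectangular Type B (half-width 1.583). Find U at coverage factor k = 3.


u_A = s / sqrt(n) = 1.767 / sqrt(20) = 0.39511321
u_B = half_width / sqrt(3) = 1.583 / sqrt(3) = 0.91394548
uc = sqrt(u_A^2 + u_B^2) = sqrt(0.39511321^2 + 0.91394548^2) = 0.99569613
U = k * uc = 3 * 0.99569613
U = 2.9871

2.9871


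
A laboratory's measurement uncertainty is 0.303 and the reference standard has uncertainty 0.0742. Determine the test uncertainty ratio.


TUR = u_lab / u_ref
= 0.303 / 0.0742
= 4.0836

4.0836


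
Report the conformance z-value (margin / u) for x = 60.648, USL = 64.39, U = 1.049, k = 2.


u = U / k = 1.049 / 2 = 0.5245
margin = |USL - x| = |64.39 - 60.648| = 3.742
z = margin / u = 3.742 / 0.5245
z = 7.1344

7.1344


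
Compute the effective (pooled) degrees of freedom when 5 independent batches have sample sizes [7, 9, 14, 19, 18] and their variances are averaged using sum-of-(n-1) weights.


nu = sum_i (n_i - 1)
nu = ((7 - 1) + (9 - 1) + (14 - 1) + (19 - 1) + (18 - 1))
nu = 6 + 8 + 13 + 18 + 17
nu = 62

62


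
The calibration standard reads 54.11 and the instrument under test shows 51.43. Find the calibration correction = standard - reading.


Correction = standard - reading
= 54.11 - 51.43
= 2.6800

2.6800


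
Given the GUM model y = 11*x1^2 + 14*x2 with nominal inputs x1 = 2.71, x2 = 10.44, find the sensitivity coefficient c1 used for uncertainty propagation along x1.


y = 11*x1^2 + 14*x2
dy/dx1 = 2*11*x1
Evaluate at x1 = 2.71: c1 = 22 * 2.71
c1 = 59.6200

59.6200


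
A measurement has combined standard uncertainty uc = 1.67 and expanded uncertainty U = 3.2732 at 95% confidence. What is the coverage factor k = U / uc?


k = U / uc
k = 3.2732 / 1.67
k = 1.96

1.96


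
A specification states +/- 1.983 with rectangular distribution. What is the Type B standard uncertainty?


u_B = half_width / sqrt(3)
u_B = 1.983 / 1.7320508
u_B = 1.1449

1.1449


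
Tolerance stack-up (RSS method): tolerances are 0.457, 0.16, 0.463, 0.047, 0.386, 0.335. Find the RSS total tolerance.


RSS = sqrt(0.457^2 + 0.16^2 + 0.463^2 + 0.047^2 + 0.386^2 + 0.335^2)
= sqrt(0.712248)
= 0.8439

0.8439


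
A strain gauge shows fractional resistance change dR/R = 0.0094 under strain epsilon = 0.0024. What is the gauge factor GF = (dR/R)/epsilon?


GF = (dR/R) / epsilon
= 0.0094 / 0.0024
= 3.9167

3.9167


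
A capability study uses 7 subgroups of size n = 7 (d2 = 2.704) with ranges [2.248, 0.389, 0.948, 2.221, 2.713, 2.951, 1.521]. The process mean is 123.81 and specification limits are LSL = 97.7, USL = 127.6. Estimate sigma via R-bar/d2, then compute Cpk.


R_bar = (2.248 + 0.389 + 0.948 + 2.221 + 2.713 + 2.951 + 1.521) / 7 = 1.8558571
sigma = R_bar / d2 = 1.8558571 / 2.704 = 0.68633768
Cp = (USL - LSL)/(6*sigma) = (127.6 - 97.7)/(6*0.68633768) = 7.2608
Cpu = (127.6 - 123.81)/(3*0.68633768) = 1.8407
Cpl = (123.81 - 97.7)/(3*0.68633768) = 12.6808
Cpk = min(Cpu, Cpl) = 1.8407

1.8407


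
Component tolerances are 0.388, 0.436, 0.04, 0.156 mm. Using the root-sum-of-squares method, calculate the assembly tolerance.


RSS = sqrt(0.388^2 + 0.436^2 + 0.04^2 + 0.156^2)
= sqrt(0.366576)
= 0.6055

0.6055


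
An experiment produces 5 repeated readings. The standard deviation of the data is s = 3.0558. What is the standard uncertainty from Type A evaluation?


u_A = s / sqrt(n)
u_A = 3.0558 / sqrt(5)
u_A = 3.0558 / 2.236068
u_A = 1.3666

1.3666


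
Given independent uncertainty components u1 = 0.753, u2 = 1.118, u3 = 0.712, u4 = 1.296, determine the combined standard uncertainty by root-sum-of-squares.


uc = sqrt(0.753^2 + 1.118^2 + 0.712^2 + 1.296^2)
uc = sqrt(4.003493)
uc = 2.0009

2.0009


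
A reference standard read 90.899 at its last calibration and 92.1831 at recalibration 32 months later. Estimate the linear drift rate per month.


rate = (v2 - v1) / months
= (92.1831 - 90.899) / 32
= 1.2841 / 32
= 0.0401

0.0401


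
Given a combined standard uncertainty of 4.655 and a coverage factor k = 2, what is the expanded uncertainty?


U = k * uc
U = 2 * 4.655
U = 9.3100

9.3100


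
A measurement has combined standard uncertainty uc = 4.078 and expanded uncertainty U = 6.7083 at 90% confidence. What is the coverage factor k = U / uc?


k = U / uc
k = 6.7083 / 4.078
k = 1.645

1.645


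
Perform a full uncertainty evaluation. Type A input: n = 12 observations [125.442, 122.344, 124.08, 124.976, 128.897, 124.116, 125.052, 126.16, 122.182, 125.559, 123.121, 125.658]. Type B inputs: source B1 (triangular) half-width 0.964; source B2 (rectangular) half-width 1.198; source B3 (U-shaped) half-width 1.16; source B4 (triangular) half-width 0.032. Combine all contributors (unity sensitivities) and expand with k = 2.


mean = (125.442 + 122.344 + 124.08 + 124.976 + 128.897 + 124.116 + 125.052 + 126.16 + 122.182 + 125.559 + 123.121 + 125.658) / 12 = 124.7989167
s = sqrt(sum((x - mean)^2)/(n-1)) = 1.8376131
u_A = s / sqrt(n) = 1.8376131 / sqrt(12) = 0.53047321
u_B1 = 0.964 / sqrt(6) = 0.39355135
u_B2 = 1.198 / sqrt(3) = 0.69166562
u_B3 = 1.16 / sqrt(2) = 0.82024387
u_B4 = 0.032 / sqrt(6) = 0.013063945
uc = sqrt(0.53047321^2 + 0.39355135^2 + 0.69166562^2 + 0.82024387^2 + 0.013063945^2) = 1.2600224
U = k * uc = 2 * 1.2600224
U = 2.5200

2.5200


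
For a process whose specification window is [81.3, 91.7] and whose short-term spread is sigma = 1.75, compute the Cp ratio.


Cp = (USL - LSL) / (6 * sigma)
= (91.7 - 81.3) / (6 * 1.75)
= 10.4000 / 10.5000
= 0.9905

0.9905


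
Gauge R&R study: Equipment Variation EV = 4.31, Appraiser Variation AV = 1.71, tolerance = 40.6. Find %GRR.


GRR = sqrt(EV^2 + AV^2) = sqrt(4.31^2 + 1.71^2) = 4.6368308
%GRR = GRR / tol * 100 = 4.6368308 / 40.6 * 100
%GRR = 11.4208

11.4208


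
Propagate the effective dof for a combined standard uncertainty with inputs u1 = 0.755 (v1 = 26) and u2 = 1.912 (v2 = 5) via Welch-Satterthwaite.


uc = sqrt(u1^2 + u2^2) = sqrt(0.755^2 + 1.912^2) = 2.0556675
v_eff = uc^4 / (u1^4/v1 + u2^4/v2)
= 2.0556675^4 / (0.755^4/26 + 1.912^4/5)
= 17.857123 / 2.6853901
v_eff = 6.6497

6.6497


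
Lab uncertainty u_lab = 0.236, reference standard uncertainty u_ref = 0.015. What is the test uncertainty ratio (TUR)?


TUR = u_lab / u_ref
= 0.236 / 0.015
= 15.7333

15.7333


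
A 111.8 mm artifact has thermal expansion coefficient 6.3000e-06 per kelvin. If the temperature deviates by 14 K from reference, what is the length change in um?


dL = L * alpha * dT
= 111.8 * 6.3000e-06 * 14
= 0.0098608 mm
dL_um = 0.0098608 * 1000 = 9.8608 um

9.8608


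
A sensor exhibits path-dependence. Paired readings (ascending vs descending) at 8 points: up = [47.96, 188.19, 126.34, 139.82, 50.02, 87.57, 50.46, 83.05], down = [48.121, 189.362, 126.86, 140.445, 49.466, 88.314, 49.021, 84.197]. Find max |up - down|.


|47.96 - 48.121| = 0.1610
|188.19 - 189.362| = 1.1720
|126.34 - 126.86| = 0.5200
|139.82 - 140.445| = 0.6250
|50.02 - 49.466| = 0.5540
|87.57 - 88.314| = 0.7440
|50.46 - 49.021| = 1.4390
|83.05 - 84.197| = 1.1470
hysteresis = max(diffs) = 1.4390

1.4390


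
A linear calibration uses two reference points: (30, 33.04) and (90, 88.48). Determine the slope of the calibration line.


slope = (y2 - y1) / (x2 - x1)
= (88.48 - 33.04) / (90 - 30)
= 55.4400 / 60
= 0.9240

0.9240


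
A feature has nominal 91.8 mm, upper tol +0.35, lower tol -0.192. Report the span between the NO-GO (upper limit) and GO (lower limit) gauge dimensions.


GO = nominal - lower_tol (smallest hole = maximum material condition)
GO = 91.8 - 0.192 = 91.608
NO-GO = nominal + upper_tol (largest hole = least material condition)
NO-GO = 91.8 + 0.35 = 92.15
spread = NO-GO - GO = 92.15 - 91.608 = 0.5420

0.5420


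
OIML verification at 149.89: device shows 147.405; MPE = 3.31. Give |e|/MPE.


e = indication - reference = 147.405 - 149.89 = -2.4850
|e| = 2.4850
ratio = |e| / MPE = 2.4850 / 3.31
ratio = 0.7508

0.7508


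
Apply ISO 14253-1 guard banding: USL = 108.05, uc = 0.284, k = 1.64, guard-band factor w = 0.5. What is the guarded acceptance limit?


U = k * uc = 1.64 * 0.284 = 0.46576
guard band g = w * U = 0.5 * 0.46576 = 0.23288
AL = USL - g = 108.05 - 0.23288
AL = 107.8171

107.8171


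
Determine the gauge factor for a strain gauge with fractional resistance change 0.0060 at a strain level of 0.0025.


GF = (dR/R) / epsilon
= 0.0060 / 0.0025
= 2.4000

2.4000


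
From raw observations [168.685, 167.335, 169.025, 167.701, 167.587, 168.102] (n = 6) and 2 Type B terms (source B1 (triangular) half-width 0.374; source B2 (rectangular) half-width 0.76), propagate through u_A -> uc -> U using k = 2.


mean = (168.685 + 167.335 + 169.025 + 167.701 + 167.587 + 168.102) / 6 = 168.0725
s = sqrt(sum((x - mean)^2)/(n-1)) = 0.66346236
u_A = s / sqrt(n) = 0.66346236 / sqrt(6) = 0.27085737
u_B1 = 0.374 / sqrt(6) = 0.15268486
u_B2 = 0.76 / sqrt(3) = 0.4387862
uc = sqrt(0.27085737^2 + 0.15268486^2 + 0.4387862^2) = 0.53778221
U = k * uc = 2 * 0.53778221
U = 1.0756

1.0756


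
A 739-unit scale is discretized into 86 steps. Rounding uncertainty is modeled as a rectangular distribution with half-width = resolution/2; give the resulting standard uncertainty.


resolution = range / divisions
resolution = 739 / 86 = 8.5930233
u_res = resolution / (2*sqrt(3))
u_res = 8.5930233 / 3.4641016
u_res = 2.4806

2.4806


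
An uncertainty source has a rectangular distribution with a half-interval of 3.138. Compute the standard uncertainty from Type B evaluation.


u_B = half_width / sqrt(3)
u_B = 3.138 / 1.7320508
u_B = 1.8117

1.8117


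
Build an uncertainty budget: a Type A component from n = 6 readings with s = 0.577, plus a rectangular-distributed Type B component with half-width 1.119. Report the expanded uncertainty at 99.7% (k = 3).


u_A = s / sqrt(n) = 0.577 / sqrt(6) = 0.23555926
u_B = half_width / sqrt(3) = 1.119 / sqrt(3) = 0.64605495
uc = sqrt(u_A^2 + u_B^2) = sqrt(0.23555926^2 + 0.64605495^2) = 0.68765919
U = k * uc = 3 * 0.68765919
U = 2.0630

2.0630


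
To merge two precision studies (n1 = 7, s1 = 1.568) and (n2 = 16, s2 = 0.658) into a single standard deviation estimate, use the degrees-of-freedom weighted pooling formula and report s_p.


s_p = sqrt(((n1-1)*s1^2 + (n2-1)*s2^2) / (n1+n2-2))
numerator = (7-1)*1.568^2 + (16-1)*0.658^2 = 14.751744 + 6.49446 = 21.246204
denominator = 7 + 16 - 2 = 21
s_p^2 = 21.246204 / 21 = 1.011724
s_p = sqrt(1.011724) = 1.0058

1.0058


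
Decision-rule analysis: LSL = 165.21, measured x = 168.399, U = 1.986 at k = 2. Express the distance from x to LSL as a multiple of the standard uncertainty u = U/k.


u = U / k = 1.986 / 2 = 0.993
margin = |LSL - x| = |165.21 - 168.399| = 3.189
z = margin / u = 3.189 / 0.993
z = 3.2115

3.2115


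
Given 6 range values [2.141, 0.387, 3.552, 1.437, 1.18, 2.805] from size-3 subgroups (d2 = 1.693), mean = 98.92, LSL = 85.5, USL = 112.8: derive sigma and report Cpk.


R_bar = (2.141 + 0.387 + 3.552 + 1.437 + 1.18 + 2.805) / 6 = 1.917
sigma = R_bar / d2 = 1.917 / 1.693 = 1.1323095
Cp = (USL - LSL)/(6*sigma) = (112.8 - 85.5)/(6*1.1323095) = 4.0183
Cpu = (112.8 - 98.92)/(3*1.1323095) = 4.0860
Cpl = (98.92 - 85.5)/(3*1.1323095) = 3.9506
Cpk = min(Cpu, Cpl) = 3.9506

3.9506


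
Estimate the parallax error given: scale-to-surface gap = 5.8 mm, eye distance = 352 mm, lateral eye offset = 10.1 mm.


error = h * offset / d
= 5.8 * 10.1 / 352
= 0.1664

0.1664


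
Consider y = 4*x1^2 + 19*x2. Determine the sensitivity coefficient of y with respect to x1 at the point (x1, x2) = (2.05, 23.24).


y = 4*x1^2 + 19*x2
dy/dx1 = 2*4*x1
Evaluate at x1 = 2.05: c1 = 8 * 2.05
c1 = 16.4000

16.4000


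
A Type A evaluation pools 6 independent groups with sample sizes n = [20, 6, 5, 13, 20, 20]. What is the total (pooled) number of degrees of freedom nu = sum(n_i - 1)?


nu = sum_i (n_i - 1)
nu = ((20 - 1) + (6 - 1) + (5 - 1) + (13 - 1) + (20 - 1) + (20 - 1))
nu = 19 + 5 + 4 + 12 + 19 + 19
nu = 78

78


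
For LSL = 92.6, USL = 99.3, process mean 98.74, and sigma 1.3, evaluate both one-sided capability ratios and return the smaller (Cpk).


Cpu = (USL - mean) / (3*sigma) = (99.3 - 98.74) / (3*1.3) = 0.1436
Cpl = (mean - LSL) / (3*sigma) = (98.74 - 92.6) / (3*1.3) = 1.5744
Cpk = min(Cpu, Cpl) = 0.1436

0.1436


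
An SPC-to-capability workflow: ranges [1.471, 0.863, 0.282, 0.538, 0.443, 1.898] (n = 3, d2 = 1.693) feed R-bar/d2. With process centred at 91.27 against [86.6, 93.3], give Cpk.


R_bar = (1.471 + 0.863 + 0.282 + 0.538 + 0.443 + 1.898) / 6 = 0.91583333
sigma = R_bar / d2 = 0.91583333 / 1.693 = 0.54095294
Cp = (USL - LSL)/(6*sigma) = (93.3 - 86.6)/(6*0.54095294) = 2.0643
Cpu = (93.3 - 91.27)/(3*0.54095294) = 1.2509
Cpl = (91.27 - 86.6)/(3*0.54095294) = 2.8776
Cpk = min(Cpu, Cpl) = 1.2509

1.2509


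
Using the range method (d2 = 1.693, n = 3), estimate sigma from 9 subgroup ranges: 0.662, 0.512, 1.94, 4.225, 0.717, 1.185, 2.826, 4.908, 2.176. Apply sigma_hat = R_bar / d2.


R_bar = (0.662 + 0.512 + 1.94 + 4.225 + 0.717 + 1.185 + 2.826 + 4.908 + 2.176) / 9
R_bar = 19.151 / 9 = 2.1278889
sigma_hat = R_bar / d2 = 2.1278889 / 1.693 = 1.2569

1.2569


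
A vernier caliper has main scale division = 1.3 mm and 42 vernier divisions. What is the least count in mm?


LC = MSD / n_div
= 1.3 / 42
= 0.0310

0.0310


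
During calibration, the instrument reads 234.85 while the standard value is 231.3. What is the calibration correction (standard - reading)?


Correction = standard - reading
= 231.3 - 234.85
= -3.5500

-3.5500


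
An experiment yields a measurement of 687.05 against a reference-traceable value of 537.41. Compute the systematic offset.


Systematic error = measured - true
= 687.05 - 537.41
= 149.6400

149.6400


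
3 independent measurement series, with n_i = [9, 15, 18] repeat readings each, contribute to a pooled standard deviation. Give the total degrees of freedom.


nu = sum_i (n_i - 1)
nu = ((9 - 1) + (15 - 1) + (18 - 1))
nu = 8 + 14 + 17
nu = 39

39


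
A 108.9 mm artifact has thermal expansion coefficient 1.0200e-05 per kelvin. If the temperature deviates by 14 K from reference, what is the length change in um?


dL = L * alpha * dT
= 108.9 * 1.0200e-05 * 14
= 0.0155509 mm
dL_um = 0.0155509 * 1000 = 15.5509 um

15.5509


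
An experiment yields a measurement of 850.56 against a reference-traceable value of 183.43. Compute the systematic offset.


Systematic error = measured - true
= 850.56 - 183.43
= 667.1300

667.1300


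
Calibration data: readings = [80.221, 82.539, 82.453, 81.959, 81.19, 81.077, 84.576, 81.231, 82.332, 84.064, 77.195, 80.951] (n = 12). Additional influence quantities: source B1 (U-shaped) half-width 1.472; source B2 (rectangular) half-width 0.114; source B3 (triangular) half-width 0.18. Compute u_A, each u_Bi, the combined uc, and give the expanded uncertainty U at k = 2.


mean = (80.221 + 82.539 + 82.453 + 81.959 + 81.19 + 81.077 + 84.576 + 81.231 + 82.332 + 84.064 + 77.195 + 80.951) / 12 = 81.649
s = sqrt(sum((x - mean)^2)/(n-1)) = 1.8944357
u_A = s / sqrt(n) = 1.8944357 / sqrt(12) = 0.54687648
u_B1 = 1.472 / sqrt(2) = 1.0408612
u_B2 = 0.114 / sqrt(3) = 0.065817931
u_B3 = 0.18 / sqrt(6) = 0.073484692
uc = sqrt(0.54687648^2 + 1.0408612^2 + 0.065817931^2 + 0.073484692^2) = 1.1799144
U = k * uc = 2 * 1.1799144
U = 2.3598

2.3598


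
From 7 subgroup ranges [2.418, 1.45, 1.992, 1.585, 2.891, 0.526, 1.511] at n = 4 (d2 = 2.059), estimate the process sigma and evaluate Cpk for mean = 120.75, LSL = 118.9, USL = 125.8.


R_bar = (2.418 + 1.45 + 1.992 + 1.585 + 2.891 + 0.526 + 1.511) / 7 = 1.7675714
sigma = R_bar / d2 = 1.7675714 / 2.059 = 0.8584611
Cp = (USL - LSL)/(6*sigma) = (125.8 - 118.9)/(6*0.8584611) = 1.3396
Cpu = (125.8 - 120.75)/(3*0.8584611) = 1.9609
Cpl = (120.75 - 118.9)/(3*0.8584611) = 0.7183
Cpk = min(Cpu, Cpl) = 0.7183

0.7183


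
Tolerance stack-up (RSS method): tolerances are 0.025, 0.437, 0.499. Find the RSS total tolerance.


RSS = sqrt(0.025^2 + 0.437^2 + 0.499^2)
= sqrt(0.440595)
= 0.6638

0.6638


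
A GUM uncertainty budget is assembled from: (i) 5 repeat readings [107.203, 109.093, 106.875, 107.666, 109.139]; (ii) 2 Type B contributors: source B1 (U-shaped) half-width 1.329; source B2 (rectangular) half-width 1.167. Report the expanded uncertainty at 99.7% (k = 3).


mean = (107.203 + 109.093 + 106.875 + 107.666 + 109.139) / 5 = 107.9952
s = sqrt(sum((x - mean)^2)/(n-1)) = 1.0611603
u_A = s / sqrt(n) = 1.0611603 / sqrt(5) = 0.47456531
u_B1 = 1.329 / sqrt(2) = 0.93974491
u_B2 = 1.167 / sqrt(3) = 0.67376776
uc = sqrt(0.47456531^2 + 0.93974491^2 + 0.67376776^2) = 1.2499183
U = k * uc = 3 * 1.2499183
U = 3.7498

3.7498


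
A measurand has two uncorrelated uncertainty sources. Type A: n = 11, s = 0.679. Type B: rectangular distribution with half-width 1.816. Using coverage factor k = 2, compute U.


u_A = s / sqrt(n) = 0.679 / sqrt(11) = 0.2047262
u_B = half_width / sqrt(3) = 1.816 / sqrt(3) = 1.0484681
uc = sqrt(u_A^2 + u_B^2) = sqrt(0.2047262^2 + 1.0484681^2) = 1.0682688
U = k * uc = 2 * 1.0682688
U = 2.1365

2.1365


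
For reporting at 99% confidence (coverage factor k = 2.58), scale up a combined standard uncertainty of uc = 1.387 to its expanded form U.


U = k * uc
U = 2.58 * 1.387
U = 3.5785

3.5785


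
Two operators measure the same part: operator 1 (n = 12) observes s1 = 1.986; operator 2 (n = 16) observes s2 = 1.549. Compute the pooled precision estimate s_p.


s_p = sqrt(((n1-1)*s1^2 + (n2-1)*s2^2) / (n1+n2-2))
numerator = (12-1)*1.986^2 + (16-1)*1.549^2 = 43.386156 + 35.991015 = 79.377171
denominator = 12 + 16 - 2 = 26
s_p^2 = 79.377171 / 26 = 3.0529681
s_p = sqrt(3.0529681) = 1.7473

1.7473


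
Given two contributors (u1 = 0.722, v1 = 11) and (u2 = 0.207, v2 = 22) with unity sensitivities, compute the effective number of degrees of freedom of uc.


uc = sqrt(u1^2 + u2^2) = sqrt(0.722^2 + 0.207^2) = 0.75108788
v_eff = uc^4 / (u1^4/v1 + u2^4/v2)
= 0.75108788^4 / (0.722^4/11 + 0.207^4/22)
= 0.31824605 / 0.024786821
v_eff = 12.8393

12.8393


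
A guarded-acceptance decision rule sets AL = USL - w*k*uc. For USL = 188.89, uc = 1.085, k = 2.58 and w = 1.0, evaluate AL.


U = k * uc = 2.58 * 1.085 = 2.7993
guard band g = w * U = 1.0 * 2.7993 = 2.7993
AL = USL - g = 188.89 - 2.7993
AL = 186.0907

186.0907


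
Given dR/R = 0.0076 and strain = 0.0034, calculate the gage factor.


GF = (dR/R) / epsilon
= 0.0076 / 0.0034
= 2.2353

2.2353


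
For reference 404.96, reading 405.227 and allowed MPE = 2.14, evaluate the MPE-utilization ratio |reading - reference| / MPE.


e = indication - reference = 405.227 - 404.96 = 0.2670
|e| = 0.2670
ratio = |e| / MPE = 0.2670 / 2.14
ratio = 0.1248

0.1248


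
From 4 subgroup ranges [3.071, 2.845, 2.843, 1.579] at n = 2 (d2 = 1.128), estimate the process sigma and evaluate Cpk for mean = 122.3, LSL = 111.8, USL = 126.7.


R_bar = (3.071 + 2.845 + 2.843 + 1.579) / 4 = 2.5845
sigma = R_bar / d2 = 2.5845 / 1.128 = 2.2912234
Cp = (USL - LSL)/(6*sigma) = (126.7 - 111.8)/(6*2.2912234) = 1.0838
Cpu = (126.7 - 122.3)/(3*2.2912234) = 0.6401
Cpl = (122.3 - 111.8)/(3*2.2912234) = 1.5276
Cpk = min(Cpu, Cpl) = 0.6401

0.6401


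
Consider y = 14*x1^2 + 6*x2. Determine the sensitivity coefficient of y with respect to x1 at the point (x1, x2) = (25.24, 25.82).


y = 14*x1^2 + 6*x2
dy/dx1 = 2*14*x1
Evaluate at x1 = 25.24: c1 = 28 * 25.24
c1 = 706.7200

706.7200


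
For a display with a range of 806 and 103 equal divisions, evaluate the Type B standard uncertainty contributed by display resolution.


resolution = range / divisions
resolution = 806 / 103 = 7.8252427
u_res = resolution / (2*sqrt(3))
u_res = 7.8252427 / 3.4641016
u_res = 2.2590

2.2590


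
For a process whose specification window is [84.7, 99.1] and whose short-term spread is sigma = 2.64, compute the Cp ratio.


Cp = (USL - LSL) / (6 * sigma)
= (99.1 - 84.7) / (6 * 2.64)
= 14.4000 / 15.8400
= 0.9091

0.9091


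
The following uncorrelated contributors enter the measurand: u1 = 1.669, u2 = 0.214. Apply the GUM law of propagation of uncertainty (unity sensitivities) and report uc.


uc = sqrt(1.669^2 + 0.214^2)
uc = sqrt(2.831357)
uc = 1.6827

1.6827


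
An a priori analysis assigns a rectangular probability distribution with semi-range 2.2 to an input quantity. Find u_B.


u_B = half_width / sqrt(3)
u_B = 2.2 / 1.7320508
u_B = 1.2702

1.2702


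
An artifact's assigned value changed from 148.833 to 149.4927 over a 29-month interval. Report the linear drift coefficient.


rate = (v2 - v1) / months
= (149.4927 - 148.833) / 29
= 0.6597 / 29
= 0.0227

0.0227


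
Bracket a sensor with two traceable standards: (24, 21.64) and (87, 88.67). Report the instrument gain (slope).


slope = (y2 - y1) / (x2 - x1)
= (88.67 - 21.64) / (87 - 24)
= 67.0300 / 63
= 1.0640

1.0640


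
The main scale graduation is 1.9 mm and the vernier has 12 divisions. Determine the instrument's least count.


LC = MSD / n_div
= 1.9 / 12
= 0.1583

0.1583


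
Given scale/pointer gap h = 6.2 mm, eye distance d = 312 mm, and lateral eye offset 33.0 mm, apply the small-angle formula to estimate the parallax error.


error = h * offset / d
= 6.2 * 33.0 / 312
= 0.6558

0.6558


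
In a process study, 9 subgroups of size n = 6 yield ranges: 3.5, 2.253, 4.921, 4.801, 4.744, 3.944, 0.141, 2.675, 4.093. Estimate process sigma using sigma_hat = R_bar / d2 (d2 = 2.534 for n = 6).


R_bar = (3.5 + 2.253 + 4.921 + 4.801 + 4.744 + 3.944 + 0.141 + 2.675 + 4.093) / 9
R_bar = 31.072 / 9 = 3.4524444
sigma_hat = R_bar / d2 = 3.4524444 / 2.534 = 1.3624

1.3624


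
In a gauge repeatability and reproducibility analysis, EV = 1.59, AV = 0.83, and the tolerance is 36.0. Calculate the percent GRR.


GRR = sqrt(EV^2 + AV^2) = sqrt(1.59^2 + 0.83^2) = 1.7935997
%GRR = GRR / tol * 100 = 1.7935997 / 36.0 * 100
%GRR = 4.9822

4.9822


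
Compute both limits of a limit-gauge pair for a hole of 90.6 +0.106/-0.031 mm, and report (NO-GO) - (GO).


GO = nominal - lower_tol (smallest hole = maximum material condition)
GO = 90.6 - 0.031 = 90.569
NO-GO = nominal + upper_tol (largest hole = least material condition)
NO-GO = 90.6 + 0.106 = 90.706
spread = NO-GO - GO = 90.706 - 90.569 = 0.1370

0.1370


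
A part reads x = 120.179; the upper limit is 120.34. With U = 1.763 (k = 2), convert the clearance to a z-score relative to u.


u = U / k = 1.763 / 2 = 0.8815
margin = |USL - x| = |120.34 - 120.179| = 0.161
z = margin / u = 0.161 / 0.8815
z = 0.1826

0.1826


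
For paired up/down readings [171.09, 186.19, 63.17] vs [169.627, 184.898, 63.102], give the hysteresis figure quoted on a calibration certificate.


|171.09 - 169.627| = 1.4630
|186.19 - 184.898| = 1.2920
|63.17 - 63.102| = 0.0680
hysteresis = max(diffs) = 1.4630

1.4630


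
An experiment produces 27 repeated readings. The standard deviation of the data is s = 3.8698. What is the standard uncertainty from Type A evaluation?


u_A = s / sqrt(n)
u_A = 3.8698 / sqrt(27)
u_A = 3.8698 / 5.1961524
u_A = 0.7447

0.7447


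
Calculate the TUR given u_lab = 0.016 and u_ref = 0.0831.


TUR = u_lab / u_ref
= 0.016 / 0.0831
= 0.1925

0.1925


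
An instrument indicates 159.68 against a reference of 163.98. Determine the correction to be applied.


Correction = standard - reading
= 163.98 - 159.68
= 4.3000

4.3000


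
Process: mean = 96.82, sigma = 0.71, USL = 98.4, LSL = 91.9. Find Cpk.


Cpu = (USL - mean) / (3*sigma) = (98.4 - 96.82) / (3*0.71) = 0.7418
Cpl = (mean - LSL) / (3*sigma) = (96.82 - 91.9) / (3*0.71) = 2.3099
Cpk = min(Cpu, Cpl) = 0.7418

0.7418


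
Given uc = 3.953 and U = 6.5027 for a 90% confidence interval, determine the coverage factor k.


k = U / uc
k = 6.5027 / 3.953
k = 1.645

1.645


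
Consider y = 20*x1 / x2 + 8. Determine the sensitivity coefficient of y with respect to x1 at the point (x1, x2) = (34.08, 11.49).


y = 20*x1 / x2 + 8
dy/dx1 = 20/x2
Evaluate at x2 = 11.49: c1 = 20 / 11.49
c1 = 1.7406

1.7406


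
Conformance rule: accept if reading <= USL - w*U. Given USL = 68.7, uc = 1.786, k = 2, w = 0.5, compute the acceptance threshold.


U = k * uc = 2 * 1.786 = 3.572
guard band g = w * U = 0.5 * 3.572 = 1.786
AL = USL - g = 68.7 - 1.786
AL = 66.9140

66.9140


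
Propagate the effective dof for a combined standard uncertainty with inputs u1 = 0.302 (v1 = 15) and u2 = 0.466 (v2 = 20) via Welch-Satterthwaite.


uc = sqrt(u1^2 + u2^2) = sqrt(0.302^2 + 0.466^2) = 0.55530172
v_eff = uc^4 / (u1^4/v1 + u2^4/v2)
= 0.55530172^4 / (0.302^4/15 + 0.466^4/20)
= 0.09508589 / 0.0029123811
v_eff = 32.6488

32.6488


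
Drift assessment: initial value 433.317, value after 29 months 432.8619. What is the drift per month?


rate = (v2 - v1) / months
= (432.8619 - 433.317) / 29
= -0.4551 / 29
= -0.0157

-0.0157


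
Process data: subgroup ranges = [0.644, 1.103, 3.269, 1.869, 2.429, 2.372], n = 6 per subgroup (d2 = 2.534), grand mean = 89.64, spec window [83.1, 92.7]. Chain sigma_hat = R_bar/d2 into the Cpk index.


R_bar = (0.644 + 1.103 + 3.269 + 1.869 + 2.429 + 2.372) / 6 = 1.9476667
sigma = R_bar / d2 = 1.9476667 / 2.534 = 0.76861354
Cp = (USL - LSL)/(6*sigma) = (92.7 - 83.1)/(6*0.76861354) = 2.0817
Cpu = (92.7 - 89.64)/(3*0.76861354) = 1.3271
Cpl = (89.64 - 83.1)/(3*0.76861354) = 2.8363
Cpk = min(Cpu, Cpl) = 1.3271

1.3271


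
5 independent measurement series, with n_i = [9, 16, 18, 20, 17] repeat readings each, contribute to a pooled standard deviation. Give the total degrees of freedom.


nu = sum_i (n_i - 1)
nu = ((9 - 1) + (16 - 1) + (18 - 1) + (20 - 1) + (17 - 1))
nu = 8 + 15 + 17 + 19 + 16
nu = 75

75


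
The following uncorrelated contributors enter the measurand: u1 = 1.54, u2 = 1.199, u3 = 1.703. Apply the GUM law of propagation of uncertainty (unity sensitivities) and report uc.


uc = sqrt(1.54^2 + 1.199^2 + 1.703^2)
uc = sqrt(6.70941)
uc = 2.5903

2.5903


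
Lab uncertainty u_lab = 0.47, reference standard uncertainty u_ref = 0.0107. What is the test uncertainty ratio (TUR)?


TUR = u_lab / u_ref
= 0.47 / 0.0107
= 43.9252

43.9252


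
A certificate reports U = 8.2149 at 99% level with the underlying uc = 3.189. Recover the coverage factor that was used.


k = U / uc
k = 8.2149 / 3.189
k = 2.576

2.576


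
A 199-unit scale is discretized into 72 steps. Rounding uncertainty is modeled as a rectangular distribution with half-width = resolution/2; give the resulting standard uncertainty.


resolution = range / divisions
resolution = 199 / 72 = 2.7638889
u_res = resolution / (2*sqrt(3))
u_res = 2.7638889 / 3.4641016
u_res = 0.7979

0.7979


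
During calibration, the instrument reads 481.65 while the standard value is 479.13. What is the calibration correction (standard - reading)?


Correction = standard - reading
= 479.13 - 481.65
= -2.5200

-2.5200


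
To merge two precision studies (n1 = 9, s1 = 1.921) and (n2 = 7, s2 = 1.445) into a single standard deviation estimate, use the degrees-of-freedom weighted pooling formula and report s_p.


s_p = sqrt(((n1-1)*s1^2 + (n2-1)*s2^2) / (n1+n2-2))
numerator = (9-1)*1.921^2 + (7-1)*1.445^2 = 29.521928 + 12.52815 = 42.050078
denominator = 9 + 7 - 2 = 14
s_p^2 = 42.050078 / 14 = 3.003577
s_p = sqrt(3.003577) = 1.7331

1.7331


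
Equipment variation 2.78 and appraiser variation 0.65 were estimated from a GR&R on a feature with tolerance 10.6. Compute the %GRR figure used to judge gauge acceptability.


GRR = sqrt(EV^2 + AV^2) = sqrt(2.78^2 + 0.65^2) = 2.8549781
%GRR = GRR / tol * 100 = 2.8549781 / 10.6 * 100
%GRR = 26.9338

26.9338


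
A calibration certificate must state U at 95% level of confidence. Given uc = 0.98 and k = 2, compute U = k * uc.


U = k * uc
U = 2 * 0.98
U = 1.9600

1.9600


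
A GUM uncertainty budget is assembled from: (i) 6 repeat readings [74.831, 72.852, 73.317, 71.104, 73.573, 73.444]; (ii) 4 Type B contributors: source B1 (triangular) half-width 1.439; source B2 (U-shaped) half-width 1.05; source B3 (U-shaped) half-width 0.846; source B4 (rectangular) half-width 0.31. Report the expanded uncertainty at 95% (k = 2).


mean = (74.831 + 72.852 + 73.317 + 71.104 + 73.573 + 73.444) / 6 = 73.18683333
s = sqrt(sum((x - mean)^2)/(n-1)) = 1.2153843
u_A = s / sqrt(n) = 1.2153843 / sqrt(6) = 0.49617856
u_B1 = 1.439 / sqrt(6) = 0.58746929
u_B2 = 1.05 / sqrt(2) = 0.74246212
u_B3 = 0.846 / sqrt(2) = 0.59821234
u_B4 = 0.31 / sqrt(3) = 0.17897858
uc = sqrt(0.49617856^2 + 0.58746929^2 + 0.74246212^2 + 0.59821234^2 + 0.17897858^2) = 1.2379235
U = k * uc = 2 * 1.2379235
U = 2.4758

2.4758


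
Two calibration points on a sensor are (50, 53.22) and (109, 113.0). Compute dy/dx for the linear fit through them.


slope = (y2 - y1) / (x2 - x1)
= (113.0 - 53.22) / (109 - 50)
= 59.7800 / 59
= 1.0132

1.0132


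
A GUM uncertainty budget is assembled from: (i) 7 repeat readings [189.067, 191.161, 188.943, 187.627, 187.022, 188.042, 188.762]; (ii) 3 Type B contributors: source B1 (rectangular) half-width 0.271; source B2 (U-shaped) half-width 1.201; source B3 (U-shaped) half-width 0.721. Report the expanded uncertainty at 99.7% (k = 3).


mean = (189.067 + 191.161 + 188.943 + 187.627 + 187.022 + 188.042 + 188.762) / 7 = 188.6605714
s = sqrt(sum((x - mean)^2)/(n-1)) = 1.3318657
u_A = s / sqrt(n) = 1.3318657 / sqrt(7) = 0.50339792
u_B1 = 0.271 / sqrt(3) = 0.15646192
u_B2 = 1.201 / sqrt(2) = 0.84923524
u_B3 = 0.721 / sqrt(2) = 0.50982399
uc = sqrt(0.50339792^2 + 0.15646192^2 + 0.84923524^2 + 0.50982399^2) = 1.1220565
U = k * uc = 3 * 1.1220565
U = 3.3662

3.3662


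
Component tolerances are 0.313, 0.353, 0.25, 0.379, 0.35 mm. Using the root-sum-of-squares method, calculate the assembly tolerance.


RSS = sqrt(0.313^2 + 0.353^2 + 0.25^2 + 0.379^2 + 0.35^2)
= sqrt(0.551219)
= 0.7424

0.7424


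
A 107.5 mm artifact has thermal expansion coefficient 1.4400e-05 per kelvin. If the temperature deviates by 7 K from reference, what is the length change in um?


dL = L * alpha * dT
= 107.5 * 1.4400e-05 * 7
= 0.0108360 mm
dL_um = 0.0108360 * 1000 = 10.8360 um

10.8360


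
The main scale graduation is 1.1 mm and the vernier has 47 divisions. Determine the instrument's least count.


LC = MSD / n_div
= 1.1 / 47
= 0.0234

0.0234


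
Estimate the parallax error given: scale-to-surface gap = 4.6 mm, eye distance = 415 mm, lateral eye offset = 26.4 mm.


error = h * offset / d
= 4.6 * 26.4 / 415
= 0.2926

0.2926


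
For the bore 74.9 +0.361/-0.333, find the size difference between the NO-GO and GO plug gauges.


GO = nominal - lower_tol (smallest hole = maximum material condition)
GO = 74.9 - 0.333 = 74.567
NO-GO = nominal + upper_tol (largest hole = least material condition)
NO-GO = 74.9 + 0.361 = 75.261
spread = NO-GO - GO = 75.261 - 74.567 = 0.6940

0.6940


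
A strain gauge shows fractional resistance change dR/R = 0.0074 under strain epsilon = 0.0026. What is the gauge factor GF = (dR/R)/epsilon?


GF = (dR/R) / epsilon
= 0.0074 / 0.0026
= 2.8462

2.8462


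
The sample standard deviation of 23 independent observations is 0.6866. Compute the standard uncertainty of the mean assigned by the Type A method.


u_A = s / sqrt(n)
u_A = 0.6866 / sqrt(23)
u_A = 0.6866 / 4.7958315
u_A = 0.1432

0.1432


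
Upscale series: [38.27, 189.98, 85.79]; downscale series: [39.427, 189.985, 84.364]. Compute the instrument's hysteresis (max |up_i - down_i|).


|38.27 - 39.427| = 1.1570
|189.98 - 189.985| = 0.0050
|85.79 - 84.364| = 1.4260
hysteresis = max(diffs) = 1.4260

1.4260


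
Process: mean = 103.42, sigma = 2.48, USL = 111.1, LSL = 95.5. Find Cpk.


Cpu = (USL - mean) / (3*sigma) = (111.1 - 103.42) / (3*2.48) = 1.0323
Cpl = (mean - LSL) / (3*sigma) = (103.42 - 95.5) / (3*2.48) = 1.0645
Cpk = min(Cpu, Cpl) = 1.0323

1.0323


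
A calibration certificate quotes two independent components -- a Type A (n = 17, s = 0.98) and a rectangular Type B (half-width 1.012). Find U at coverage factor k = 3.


u_A = s / sqrt(n) = 0.98 / sqrt(17) = 0.23768491
u_B = half_width / sqrt(3) = 1.012 / sqrt(3) = 0.58427847
uc = sqrt(u_A^2 + u_B^2) = sqrt(0.23768491^2 + 0.58427847^2) = 0.63077369
U = k * uc = 3 * 0.63077369
U = 1.8923

1.8923


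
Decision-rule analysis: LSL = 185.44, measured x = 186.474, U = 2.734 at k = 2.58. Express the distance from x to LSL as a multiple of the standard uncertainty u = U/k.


u = U / k = 2.734 / 2.58 = 1.0596899
margin = |LSL - x| = |185.44 - 186.474| = 1.034
z = margin / u = 1.034 / 1.0596899
z = 0.9758

0.9758


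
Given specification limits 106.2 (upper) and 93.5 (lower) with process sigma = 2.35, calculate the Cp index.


Cp = (USL - LSL) / (6 * sigma)
= (106.2 - 93.5) / (6 * 2.35)
= 12.7000 / 14.1000
= 0.9007

0.9007


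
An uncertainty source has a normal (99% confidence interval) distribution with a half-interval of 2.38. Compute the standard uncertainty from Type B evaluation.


u_B = half_width / 2.576
u_B = 2.38 / 2.576
u_B = 0.9239

0.9239


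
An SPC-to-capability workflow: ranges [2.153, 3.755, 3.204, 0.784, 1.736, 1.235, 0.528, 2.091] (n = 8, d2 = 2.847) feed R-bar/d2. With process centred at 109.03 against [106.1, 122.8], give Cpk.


R_bar = (2.153 + 3.755 + 3.204 + 0.784 + 1.736 + 1.235 + 0.528 + 2.091) / 8 = 1.93575
sigma = R_bar / d2 = 1.93575 / 2.847 = 0.67992624
Cp = (USL - LSL)/(6*sigma) = (122.8 - 106.1)/(6*0.67992624) = 4.0936
Cpu = (122.8 - 109.03)/(3*0.67992624) = 6.7507
Cpl = (109.03 - 106.1)/(3*0.67992624) = 1.4364
Cpk = min(Cpu, Cpl) = 1.4364

1.4364
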